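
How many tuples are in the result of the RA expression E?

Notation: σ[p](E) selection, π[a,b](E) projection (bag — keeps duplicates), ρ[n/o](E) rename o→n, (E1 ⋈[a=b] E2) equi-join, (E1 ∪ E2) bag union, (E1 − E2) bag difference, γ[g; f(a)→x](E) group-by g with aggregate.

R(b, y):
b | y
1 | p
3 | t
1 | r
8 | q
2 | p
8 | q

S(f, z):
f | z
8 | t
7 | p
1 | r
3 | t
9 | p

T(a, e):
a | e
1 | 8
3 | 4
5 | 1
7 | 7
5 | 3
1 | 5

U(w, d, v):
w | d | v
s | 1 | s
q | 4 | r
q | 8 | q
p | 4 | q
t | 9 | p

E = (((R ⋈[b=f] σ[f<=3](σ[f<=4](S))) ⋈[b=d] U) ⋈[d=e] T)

Subexpression sizes:
  R → 6
  S → 5
  σ[f<=4](S) → 2
  σ[f<=3](σ[f<=4](S)) → 2
  (R ⋈[b=f] σ[f<=3](σ[f<=4](S))) → 3
  U → 5
  ((R ⋈[b=f] σ[f<=3](σ[f<=4](S))) ⋈[b=d] U) → 2
  T → 6
  (((R ⋈[b=f] σ[f<=3](σ[f<=4](S))) ⋈[b=d] U) ⋈[d=e] T) → 2

|E| = 2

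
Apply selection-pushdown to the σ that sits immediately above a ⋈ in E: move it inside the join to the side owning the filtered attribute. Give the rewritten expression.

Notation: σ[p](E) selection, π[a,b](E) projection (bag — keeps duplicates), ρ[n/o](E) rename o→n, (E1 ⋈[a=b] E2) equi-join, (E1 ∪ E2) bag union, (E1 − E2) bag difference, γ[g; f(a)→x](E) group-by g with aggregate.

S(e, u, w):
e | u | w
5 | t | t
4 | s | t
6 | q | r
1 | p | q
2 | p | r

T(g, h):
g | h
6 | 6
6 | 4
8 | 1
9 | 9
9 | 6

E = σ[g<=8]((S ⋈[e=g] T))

σ filters on g, owned by the right side.
E' = (S ⋈[e=g] σ[g<=8](T))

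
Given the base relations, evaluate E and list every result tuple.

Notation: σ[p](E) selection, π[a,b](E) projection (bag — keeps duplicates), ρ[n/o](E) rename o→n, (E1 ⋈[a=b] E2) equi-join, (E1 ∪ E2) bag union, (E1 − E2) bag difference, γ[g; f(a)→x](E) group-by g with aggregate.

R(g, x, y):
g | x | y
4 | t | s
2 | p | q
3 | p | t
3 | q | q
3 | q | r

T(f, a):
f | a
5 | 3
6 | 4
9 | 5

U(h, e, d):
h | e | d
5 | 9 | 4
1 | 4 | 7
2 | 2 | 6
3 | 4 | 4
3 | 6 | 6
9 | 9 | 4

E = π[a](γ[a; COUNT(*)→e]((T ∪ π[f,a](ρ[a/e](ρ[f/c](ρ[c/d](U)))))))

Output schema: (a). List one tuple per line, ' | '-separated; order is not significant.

Stepwise |·|:
  T → 3
  U → 6
  ρ[c/d](U) → 6
  ρ[f/c](ρ[c/d](U)) → 6
  ρ[a/e](ρ[f/c](ρ[c/d](U))) → 6
  π[f,a](ρ[a/e](ρ[f/c](ρ[c/d](U)))) → 6
  (T ∪ π[f,a](ρ[a/e](ρ[f/c](ρ[c/d](U))))) → 9
  γ[a; COUNT(*)→e]((T ∪ π[f,a](ρ[a/e](ρ[f/c](ρ[c/d](U)))))) → 6
  π[a](γ[a; COUNT(*)→e]((T ∪ π[f,a](ρ[a/e](ρ[f/c](ρ[c/d](U))))))) → 6

== RESULT ==
a
2
3
4
5
6
9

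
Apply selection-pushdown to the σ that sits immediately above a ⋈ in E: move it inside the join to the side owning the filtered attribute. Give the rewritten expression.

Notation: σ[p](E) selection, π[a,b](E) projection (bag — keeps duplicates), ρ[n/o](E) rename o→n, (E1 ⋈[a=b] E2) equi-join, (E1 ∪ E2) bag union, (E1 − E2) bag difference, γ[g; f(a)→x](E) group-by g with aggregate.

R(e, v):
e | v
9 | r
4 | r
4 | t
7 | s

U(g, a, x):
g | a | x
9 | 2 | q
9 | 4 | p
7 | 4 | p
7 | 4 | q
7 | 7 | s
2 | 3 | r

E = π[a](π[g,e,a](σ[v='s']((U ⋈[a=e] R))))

σ filters on v, owned by the right side.
E' = π[a](π[g,e,a]((U ⋈[a=e] σ[v='s'](R))))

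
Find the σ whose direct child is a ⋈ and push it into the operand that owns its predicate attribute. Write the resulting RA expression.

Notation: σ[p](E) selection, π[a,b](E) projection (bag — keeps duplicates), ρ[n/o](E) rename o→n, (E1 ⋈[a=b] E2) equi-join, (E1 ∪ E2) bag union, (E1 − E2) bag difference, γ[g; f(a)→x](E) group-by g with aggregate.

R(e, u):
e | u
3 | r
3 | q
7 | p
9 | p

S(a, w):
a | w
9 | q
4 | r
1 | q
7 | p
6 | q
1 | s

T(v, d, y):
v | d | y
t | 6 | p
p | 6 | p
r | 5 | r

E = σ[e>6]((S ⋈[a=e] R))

σ filters on e, owned by the right side.
E' = (S ⋈[a=e] σ[e>6](R))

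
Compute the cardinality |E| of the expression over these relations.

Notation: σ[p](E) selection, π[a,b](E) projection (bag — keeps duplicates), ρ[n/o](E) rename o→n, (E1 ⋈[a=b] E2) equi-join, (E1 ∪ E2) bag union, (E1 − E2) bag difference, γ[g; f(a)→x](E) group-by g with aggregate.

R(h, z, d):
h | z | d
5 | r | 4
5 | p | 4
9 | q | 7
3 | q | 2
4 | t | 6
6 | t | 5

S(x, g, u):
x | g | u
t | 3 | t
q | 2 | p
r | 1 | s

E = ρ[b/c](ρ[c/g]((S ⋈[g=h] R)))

Stepwise |·|:
  S → 3
  R → 6
  (S ⋈[g=h] R) → 1
  ρ[c/g]((S ⋈[g=h] R)) → 1
  ρ[b/c](ρ[c/g]((S ⋈[g=h] R))) → 1

|E| = 1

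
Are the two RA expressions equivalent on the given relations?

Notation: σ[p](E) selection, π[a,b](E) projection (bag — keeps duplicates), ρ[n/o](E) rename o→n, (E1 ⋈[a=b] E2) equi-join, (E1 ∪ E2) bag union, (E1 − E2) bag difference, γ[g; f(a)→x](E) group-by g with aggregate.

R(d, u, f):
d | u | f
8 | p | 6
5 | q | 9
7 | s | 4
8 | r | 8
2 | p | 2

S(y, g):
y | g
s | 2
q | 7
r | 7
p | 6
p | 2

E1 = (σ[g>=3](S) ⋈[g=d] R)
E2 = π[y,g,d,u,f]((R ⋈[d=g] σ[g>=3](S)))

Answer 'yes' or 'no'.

E1 subexpression sizes:
  S → 5
  σ[g>=3](S) → 3
  R → 5
  (σ[g>=3](S) ⋈[g=d] R) → 2
E2 subexpression sizes:
  R → 5
  S → 5
  σ[g>=3](S) → 3
  (R ⋈[d=g] σ[g>=3](S)) → 2
  π[y,g,d,u,f]((R ⋈[d=g] σ[g>=3](S))) → 2

E1 and E2 produce the same multiset:
y | g | d | u | f
q | 7 | 7 | s | 4
r | 7 | 7 | s | 4

yes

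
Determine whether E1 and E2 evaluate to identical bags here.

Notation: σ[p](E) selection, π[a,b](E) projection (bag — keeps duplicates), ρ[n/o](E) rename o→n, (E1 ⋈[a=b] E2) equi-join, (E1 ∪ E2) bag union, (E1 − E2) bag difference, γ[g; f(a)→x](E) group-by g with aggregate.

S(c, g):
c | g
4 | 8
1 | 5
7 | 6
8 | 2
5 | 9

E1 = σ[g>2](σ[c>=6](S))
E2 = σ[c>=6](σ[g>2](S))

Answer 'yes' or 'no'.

E1 row counts bottom-up:
  S → 5
  σ[c>=6](S) → 2
  σ[g>2](σ[c>=6](S)) → 1
E2 row counts bottom-up:
  S → 5
  σ[g>2](S) → 4
  σ[c>=6](σ[g>2](S)) → 1

E1 and E2 produce the same multiset:
c | g
7 | 6

yes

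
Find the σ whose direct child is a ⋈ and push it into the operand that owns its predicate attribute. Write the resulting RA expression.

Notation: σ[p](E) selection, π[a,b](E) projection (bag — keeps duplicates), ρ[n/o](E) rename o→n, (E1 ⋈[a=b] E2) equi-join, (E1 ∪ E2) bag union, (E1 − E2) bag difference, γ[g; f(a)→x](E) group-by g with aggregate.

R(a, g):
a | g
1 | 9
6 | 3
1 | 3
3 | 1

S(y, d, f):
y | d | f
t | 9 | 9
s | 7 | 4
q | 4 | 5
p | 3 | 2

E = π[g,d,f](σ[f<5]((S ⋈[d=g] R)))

σ filters on f, owned by the left side.
E' = π[g,d,f]((σ[f<5](S) ⋈[d=g] R))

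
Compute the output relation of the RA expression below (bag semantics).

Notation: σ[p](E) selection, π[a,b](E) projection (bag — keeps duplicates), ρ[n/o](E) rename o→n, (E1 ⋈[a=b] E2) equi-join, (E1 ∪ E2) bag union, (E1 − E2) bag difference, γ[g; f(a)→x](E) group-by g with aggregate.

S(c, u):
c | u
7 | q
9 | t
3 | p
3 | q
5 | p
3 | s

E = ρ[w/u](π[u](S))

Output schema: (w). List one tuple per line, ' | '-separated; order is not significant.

Row counts bottom-up:
  S → 6
  π[u](S) → 6
  ρ[w/u](π[u](S)) → 6

== RESULT ==
w
p
p
q
q
s
t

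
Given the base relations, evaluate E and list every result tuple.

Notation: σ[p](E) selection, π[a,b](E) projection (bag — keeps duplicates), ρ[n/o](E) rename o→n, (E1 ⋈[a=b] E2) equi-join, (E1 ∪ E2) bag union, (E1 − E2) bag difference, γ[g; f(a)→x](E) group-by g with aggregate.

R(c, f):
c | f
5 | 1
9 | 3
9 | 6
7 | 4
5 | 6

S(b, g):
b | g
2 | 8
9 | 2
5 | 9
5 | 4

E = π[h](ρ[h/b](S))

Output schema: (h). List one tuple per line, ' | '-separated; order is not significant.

Subexpression sizes:
  S → 4
  ρ[h/b](S) → 4
  π[h](ρ[h/b](S)) → 4

== RESULT ==
h
2
5
5
9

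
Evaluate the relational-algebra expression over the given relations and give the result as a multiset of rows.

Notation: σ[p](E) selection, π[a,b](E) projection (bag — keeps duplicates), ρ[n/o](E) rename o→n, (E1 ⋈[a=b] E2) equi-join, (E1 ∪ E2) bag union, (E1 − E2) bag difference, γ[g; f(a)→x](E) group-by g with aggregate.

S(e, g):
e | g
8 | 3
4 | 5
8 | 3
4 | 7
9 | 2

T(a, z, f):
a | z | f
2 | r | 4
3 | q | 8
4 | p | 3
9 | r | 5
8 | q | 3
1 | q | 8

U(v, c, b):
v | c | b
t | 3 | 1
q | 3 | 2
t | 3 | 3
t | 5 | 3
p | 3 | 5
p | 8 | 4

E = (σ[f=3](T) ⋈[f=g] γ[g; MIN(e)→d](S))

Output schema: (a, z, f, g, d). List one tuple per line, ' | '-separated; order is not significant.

Row counts bottom-up:
  T → 6
  σ[f=3](T) → 2
  S → 5
  γ[g; MIN(e)→d](S) → 4
  (σ[f=3](T) ⋈[f=g] γ[g; MIN(e)→d](S)) → 2

== RESULT ==
a | z | f | g | d
4 | p | 3 | 3 | 8
8 | q | 3 | 3 | 8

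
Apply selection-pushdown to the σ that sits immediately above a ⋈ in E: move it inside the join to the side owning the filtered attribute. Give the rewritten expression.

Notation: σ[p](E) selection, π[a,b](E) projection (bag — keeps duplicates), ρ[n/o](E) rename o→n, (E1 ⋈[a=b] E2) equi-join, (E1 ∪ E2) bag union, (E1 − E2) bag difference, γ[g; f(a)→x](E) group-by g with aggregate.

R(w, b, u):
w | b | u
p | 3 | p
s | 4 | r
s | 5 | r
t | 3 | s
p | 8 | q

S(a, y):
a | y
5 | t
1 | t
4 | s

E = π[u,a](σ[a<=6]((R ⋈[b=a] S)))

σ filters on a, owned by the right side.
E' = π[u,a]((R ⋈[b=a] σ[a<=6](S)))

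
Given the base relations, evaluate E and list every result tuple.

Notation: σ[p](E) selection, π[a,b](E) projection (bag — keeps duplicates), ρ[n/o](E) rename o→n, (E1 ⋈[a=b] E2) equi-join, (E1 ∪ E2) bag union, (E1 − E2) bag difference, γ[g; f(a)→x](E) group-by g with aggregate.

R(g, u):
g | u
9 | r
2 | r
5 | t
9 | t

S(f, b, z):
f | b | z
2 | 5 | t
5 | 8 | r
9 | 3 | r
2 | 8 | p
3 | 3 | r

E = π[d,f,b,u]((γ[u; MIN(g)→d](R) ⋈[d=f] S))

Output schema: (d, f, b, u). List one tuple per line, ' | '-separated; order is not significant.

Row counts bottom-up:
  R → 4
  γ[u; MIN(g)→d](R) → 2
  S → 5
  (γ[u; MIN(g)→d](R) ⋈[d=f] S) → 3
  π[d,f,b,u]((γ[u; MIN(g)→d](R) ⋈[d=f] S)) → 3

== RESULT ==
d | f | b | u
2 | 2 | 5 | r
2 | 2 | 8 | r
5 | 5 | 8 | t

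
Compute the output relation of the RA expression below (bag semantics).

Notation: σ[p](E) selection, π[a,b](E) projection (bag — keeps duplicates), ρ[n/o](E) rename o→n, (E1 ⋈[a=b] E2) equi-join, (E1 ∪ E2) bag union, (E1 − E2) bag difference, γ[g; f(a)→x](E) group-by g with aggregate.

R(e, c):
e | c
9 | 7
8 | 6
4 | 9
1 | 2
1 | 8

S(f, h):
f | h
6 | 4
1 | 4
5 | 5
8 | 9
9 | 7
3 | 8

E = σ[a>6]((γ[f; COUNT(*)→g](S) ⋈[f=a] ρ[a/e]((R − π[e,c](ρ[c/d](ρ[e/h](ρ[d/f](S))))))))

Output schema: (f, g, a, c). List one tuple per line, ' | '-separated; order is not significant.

Stepwise |·|:
  S → 6
  γ[f; COUNT(*)→g](S) → 6
  R → 5
  S → 6
  ρ[d/f](S) → 6
  ρ[e/h](ρ[d/f](S)) → 6
  ρ[c/d](ρ[e/h](ρ[d/f](S))) → 6
  π[e,c](ρ[c/d](ρ[e/h](ρ[d/f](S)))) → 6
  (R − π[e,c](ρ[c/d](ρ[e/h](ρ[d/f](S))))) → 5
  ρ[a/e]((R − π[e,c](ρ[c/d](ρ[e/h](ρ[d/f](S)))))) → 5
  (γ[f; COUNT(*)→g](S) ⋈[f=a] ρ[a/e]((R − π[e,c](ρ[c/d](ρ[e/h](ρ[d/f](S))))))) → 4
  σ[a>6]((γ[f; COUNT(*)→g](S) ⋈[f=a] ρ[a/e]((R − π[e,c](ρ[c/d](ρ[e/h](ρ[d/f](S)))))))) → 2

== RESULT ==
f | g | a | c
8 | 1 | 8 | 6
9 | 1 | 9 | 7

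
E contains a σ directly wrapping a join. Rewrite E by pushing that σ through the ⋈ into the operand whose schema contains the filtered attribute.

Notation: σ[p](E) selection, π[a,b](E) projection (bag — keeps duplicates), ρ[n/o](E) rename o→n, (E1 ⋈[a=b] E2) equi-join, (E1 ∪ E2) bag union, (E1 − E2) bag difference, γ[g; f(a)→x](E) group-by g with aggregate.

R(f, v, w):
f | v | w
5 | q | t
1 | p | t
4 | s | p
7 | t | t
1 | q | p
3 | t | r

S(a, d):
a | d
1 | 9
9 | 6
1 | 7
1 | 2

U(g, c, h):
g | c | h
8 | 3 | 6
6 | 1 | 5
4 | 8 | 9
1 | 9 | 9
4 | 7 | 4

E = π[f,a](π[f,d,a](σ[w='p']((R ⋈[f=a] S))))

σ filters on w, owned by the left side.
E' = π[f,a](π[f,d,a]((σ[w='p'](R) ⋈[f=a] S)))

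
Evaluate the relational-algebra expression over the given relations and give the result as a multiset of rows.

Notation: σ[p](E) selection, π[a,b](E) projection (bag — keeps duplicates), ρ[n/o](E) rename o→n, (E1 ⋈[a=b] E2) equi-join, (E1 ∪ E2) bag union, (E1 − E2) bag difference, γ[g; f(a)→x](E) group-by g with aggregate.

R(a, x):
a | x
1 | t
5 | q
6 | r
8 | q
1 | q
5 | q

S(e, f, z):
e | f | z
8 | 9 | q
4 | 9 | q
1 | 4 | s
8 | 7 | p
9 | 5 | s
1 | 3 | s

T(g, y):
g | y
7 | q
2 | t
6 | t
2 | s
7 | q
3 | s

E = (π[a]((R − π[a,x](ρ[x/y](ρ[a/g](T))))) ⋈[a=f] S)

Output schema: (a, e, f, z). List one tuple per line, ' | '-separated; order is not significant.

Stepwise |·|:
  R → 6
  T → 6
  ρ[a/g](T) → 6
  ρ[x/y](ρ[a/g](T)) → 6
  π[a,x](ρ[x/y](ρ[a/g](T))) → 6
  (R − π[a,x](ρ[x/y](ρ[a/g](T)))) → 6
  π[a]((R − π[a,x](ρ[x/y](ρ[a/g](T))))) → 6
  S → 6
  (π[a]((R − π[a,x](ρ[x/y](ρ[a/g](T))))) ⋈[a=f] S) → 2

== RESULT ==
a | e | f | z
5 | 9 | 5 | s
5 | 9 | 5 | s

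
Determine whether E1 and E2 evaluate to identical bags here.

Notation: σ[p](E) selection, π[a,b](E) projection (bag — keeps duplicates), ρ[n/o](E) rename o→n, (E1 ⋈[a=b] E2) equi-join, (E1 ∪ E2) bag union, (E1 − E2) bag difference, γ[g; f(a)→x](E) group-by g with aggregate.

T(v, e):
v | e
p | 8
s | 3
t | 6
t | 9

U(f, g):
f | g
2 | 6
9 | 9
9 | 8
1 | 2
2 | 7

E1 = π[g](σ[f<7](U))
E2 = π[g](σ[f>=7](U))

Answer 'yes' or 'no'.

E1 stepwise |·|:
  U → 5
  σ[f<7](U) → 3
  π[g](σ[f<7](U)) → 3
E2 stepwise |·|:
  U → 5
  σ[f>=7](U) → 2
  π[g](σ[f>=7](U)) → 2

E1 result:
g
2
6
7
E2 result:
g
8
9
Witness: (6,) appears 1× in E1 but 0× in E2.

no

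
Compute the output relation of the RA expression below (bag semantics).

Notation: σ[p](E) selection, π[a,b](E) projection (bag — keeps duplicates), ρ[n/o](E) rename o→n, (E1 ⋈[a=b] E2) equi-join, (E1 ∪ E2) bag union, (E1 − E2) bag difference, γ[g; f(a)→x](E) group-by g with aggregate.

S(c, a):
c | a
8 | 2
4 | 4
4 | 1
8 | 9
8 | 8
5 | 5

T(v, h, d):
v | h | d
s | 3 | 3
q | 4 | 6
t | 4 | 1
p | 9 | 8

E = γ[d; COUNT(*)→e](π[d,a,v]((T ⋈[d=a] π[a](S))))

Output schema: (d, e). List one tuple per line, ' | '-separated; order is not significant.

Per-node cardinality:
  T → 4
  S → 6
  π[a](S) → 6
  (T ⋈[d=a] π[a](S)) → 2
  π[d,a,v]((T ⋈[d=a] π[a](S))) → 2
  γ[d; COUNT(*)→e](π[d,a,v]((T ⋈[d=a] π[a](S)))) → 2

== RESULT ==
d | e
1 | 1
8 | 1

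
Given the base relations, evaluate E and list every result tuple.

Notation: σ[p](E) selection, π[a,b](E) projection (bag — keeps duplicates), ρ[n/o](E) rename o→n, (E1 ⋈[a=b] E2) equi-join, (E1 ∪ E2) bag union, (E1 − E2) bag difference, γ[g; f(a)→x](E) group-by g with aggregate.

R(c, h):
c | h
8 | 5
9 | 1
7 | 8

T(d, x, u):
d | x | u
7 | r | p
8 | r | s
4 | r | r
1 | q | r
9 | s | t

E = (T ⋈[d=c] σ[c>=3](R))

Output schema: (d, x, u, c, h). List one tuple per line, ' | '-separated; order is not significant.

Stepwise |·|:
  T → 5
  R → 3
  σ[c>=3](R) → 3
  (T ⋈[d=c] σ[c>=3](R)) → 3

== RESULT ==
d | x | u | c | h
7 | r | p | 7 | 8
8 | r | s | 8 | 5
9 | s | t | 9 | 1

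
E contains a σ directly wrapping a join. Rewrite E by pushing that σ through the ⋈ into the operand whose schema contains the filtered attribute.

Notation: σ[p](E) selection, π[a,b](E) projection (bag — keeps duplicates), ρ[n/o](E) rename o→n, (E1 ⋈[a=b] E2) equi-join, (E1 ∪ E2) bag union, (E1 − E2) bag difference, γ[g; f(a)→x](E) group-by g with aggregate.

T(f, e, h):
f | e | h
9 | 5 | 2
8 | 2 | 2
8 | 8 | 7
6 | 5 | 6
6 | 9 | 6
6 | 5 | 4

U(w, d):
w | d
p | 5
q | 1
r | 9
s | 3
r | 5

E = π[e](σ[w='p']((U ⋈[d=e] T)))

σ filters on w, owned by the left side.
E' = π[e]((σ[w='p'](U) ⋈[d=e] T))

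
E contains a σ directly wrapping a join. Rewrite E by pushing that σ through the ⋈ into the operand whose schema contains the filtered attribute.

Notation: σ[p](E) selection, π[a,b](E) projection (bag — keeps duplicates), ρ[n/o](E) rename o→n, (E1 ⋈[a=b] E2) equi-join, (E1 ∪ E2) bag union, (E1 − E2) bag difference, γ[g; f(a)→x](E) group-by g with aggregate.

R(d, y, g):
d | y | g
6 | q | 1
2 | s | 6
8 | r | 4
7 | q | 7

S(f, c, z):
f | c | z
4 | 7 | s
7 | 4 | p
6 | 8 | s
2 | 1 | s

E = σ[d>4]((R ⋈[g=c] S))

σ filters on d, owned by the left side.
E' = (σ[d>4](R) ⋈[g=c] S)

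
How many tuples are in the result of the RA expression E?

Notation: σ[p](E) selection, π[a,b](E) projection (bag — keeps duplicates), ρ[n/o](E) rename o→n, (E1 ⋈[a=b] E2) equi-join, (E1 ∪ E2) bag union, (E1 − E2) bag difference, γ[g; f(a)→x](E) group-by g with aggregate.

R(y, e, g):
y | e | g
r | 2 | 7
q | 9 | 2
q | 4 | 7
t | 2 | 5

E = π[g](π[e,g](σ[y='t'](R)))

Subexpression sizes:
  R → 4
  σ[y='t'](R) → 1
  π[e,g](σ[y='t'](R)) → 1
  π[g](π[e,g](σ[y='t'](R))) → 1

|E| = 1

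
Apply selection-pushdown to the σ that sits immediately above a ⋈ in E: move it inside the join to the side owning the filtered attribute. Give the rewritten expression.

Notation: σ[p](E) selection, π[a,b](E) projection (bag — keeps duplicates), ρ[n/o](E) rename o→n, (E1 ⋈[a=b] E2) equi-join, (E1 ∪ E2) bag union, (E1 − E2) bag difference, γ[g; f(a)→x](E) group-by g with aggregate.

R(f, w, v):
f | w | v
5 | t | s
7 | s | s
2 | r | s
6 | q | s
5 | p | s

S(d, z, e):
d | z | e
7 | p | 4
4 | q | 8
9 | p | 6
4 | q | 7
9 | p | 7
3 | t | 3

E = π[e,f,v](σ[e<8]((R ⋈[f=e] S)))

σ filters on e, owned by the right side.
E' = π[e,f,v]((R ⋈[f=e] σ[e<8](S)))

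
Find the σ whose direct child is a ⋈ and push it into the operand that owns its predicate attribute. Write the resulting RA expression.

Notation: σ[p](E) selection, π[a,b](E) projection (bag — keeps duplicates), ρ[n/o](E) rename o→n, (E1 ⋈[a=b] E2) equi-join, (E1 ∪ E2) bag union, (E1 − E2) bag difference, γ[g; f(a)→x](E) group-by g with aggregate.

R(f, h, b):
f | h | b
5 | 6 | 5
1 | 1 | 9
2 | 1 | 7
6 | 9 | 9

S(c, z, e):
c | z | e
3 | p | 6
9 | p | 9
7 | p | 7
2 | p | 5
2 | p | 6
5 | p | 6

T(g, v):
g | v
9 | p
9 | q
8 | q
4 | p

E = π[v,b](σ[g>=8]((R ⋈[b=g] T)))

σ filters on g, owned by the right side.
E' = π[v,b]((R ⋈[b=g] σ[g>=8](T)))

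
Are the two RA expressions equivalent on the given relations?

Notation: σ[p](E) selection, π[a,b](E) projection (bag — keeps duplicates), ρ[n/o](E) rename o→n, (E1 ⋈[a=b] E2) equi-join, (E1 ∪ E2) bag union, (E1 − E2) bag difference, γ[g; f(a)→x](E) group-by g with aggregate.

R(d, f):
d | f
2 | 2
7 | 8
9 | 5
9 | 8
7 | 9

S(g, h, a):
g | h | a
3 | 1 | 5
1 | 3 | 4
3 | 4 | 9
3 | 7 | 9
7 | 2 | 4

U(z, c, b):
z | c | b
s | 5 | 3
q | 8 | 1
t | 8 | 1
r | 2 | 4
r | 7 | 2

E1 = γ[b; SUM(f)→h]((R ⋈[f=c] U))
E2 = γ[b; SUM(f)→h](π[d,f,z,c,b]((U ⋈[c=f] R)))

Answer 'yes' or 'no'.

E1 per-node cardinality:
  R → 5
  U → 5
  (R ⋈[f=c] U) → 6
  γ[b; SUM(f)→h]((R ⋈[f=c] U)) → 3
E2 per-node cardinality:
  U → 5
  R → 5
  (U ⋈[c=f] R) → 6
  π[d,f,z,c,b]((U ⋈[c=f] R)) → 6
  γ[b; SUM(f)→h](π[d,f,z,c,b]((U ⋈[c=f] R))) → 3

E1 and E2 produce the same multiset:
b | h
1 | 32
3 | 5
4 | 2

yes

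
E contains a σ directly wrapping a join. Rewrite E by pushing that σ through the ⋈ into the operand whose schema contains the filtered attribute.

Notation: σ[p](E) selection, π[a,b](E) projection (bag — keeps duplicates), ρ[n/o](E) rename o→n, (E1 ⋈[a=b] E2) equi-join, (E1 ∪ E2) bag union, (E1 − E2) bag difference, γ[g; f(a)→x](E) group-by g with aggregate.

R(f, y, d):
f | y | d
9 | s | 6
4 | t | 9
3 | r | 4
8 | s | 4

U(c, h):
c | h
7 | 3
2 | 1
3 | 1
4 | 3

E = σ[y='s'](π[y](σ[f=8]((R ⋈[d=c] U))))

σ filters on f, owned by the left side.
E' = σ[y='s'](π[y]((σ[f=8](R) ⋈[d=c] U)))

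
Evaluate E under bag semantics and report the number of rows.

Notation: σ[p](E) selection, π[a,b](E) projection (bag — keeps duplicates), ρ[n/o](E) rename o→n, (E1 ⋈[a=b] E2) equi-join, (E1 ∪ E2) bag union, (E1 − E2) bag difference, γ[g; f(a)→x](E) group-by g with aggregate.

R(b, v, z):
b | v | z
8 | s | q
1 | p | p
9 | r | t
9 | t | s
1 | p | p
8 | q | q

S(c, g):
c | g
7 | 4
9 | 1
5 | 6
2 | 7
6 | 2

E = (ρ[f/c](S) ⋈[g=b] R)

Subexpression sizes:
  S → 5
  ρ[f/c](S) → 5
  R → 6
  (ρ[f/c](S) ⋈[g=b] R) → 2

|E| = 2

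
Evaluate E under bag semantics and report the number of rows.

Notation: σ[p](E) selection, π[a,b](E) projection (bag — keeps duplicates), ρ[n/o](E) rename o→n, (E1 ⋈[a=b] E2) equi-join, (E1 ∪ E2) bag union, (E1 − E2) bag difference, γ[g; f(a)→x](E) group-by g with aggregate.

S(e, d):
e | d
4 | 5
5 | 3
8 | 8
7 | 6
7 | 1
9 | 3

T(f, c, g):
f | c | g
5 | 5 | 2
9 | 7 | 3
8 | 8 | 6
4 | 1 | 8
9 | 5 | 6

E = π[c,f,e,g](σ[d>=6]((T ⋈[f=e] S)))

Row counts bottom-up:
  T → 5
  S → 6
  (T ⋈[f=e] S) → 5
  σ[d>=6]((T ⋈[f=e] S)) → 1
  π[c,f,e,g](σ[d>=6]((T ⋈[f=e] S))) → 1

|E| = 1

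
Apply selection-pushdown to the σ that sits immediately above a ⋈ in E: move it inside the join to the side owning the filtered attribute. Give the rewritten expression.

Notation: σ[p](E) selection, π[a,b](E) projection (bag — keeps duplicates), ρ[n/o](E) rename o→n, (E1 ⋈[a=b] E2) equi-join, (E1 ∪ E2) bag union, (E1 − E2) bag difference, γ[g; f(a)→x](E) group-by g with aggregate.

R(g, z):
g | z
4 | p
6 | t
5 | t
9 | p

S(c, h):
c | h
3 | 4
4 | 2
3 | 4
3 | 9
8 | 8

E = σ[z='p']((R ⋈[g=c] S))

σ filters on z, owned by the left side.
E' = (σ[z='p'](R) ⋈[g=c] S)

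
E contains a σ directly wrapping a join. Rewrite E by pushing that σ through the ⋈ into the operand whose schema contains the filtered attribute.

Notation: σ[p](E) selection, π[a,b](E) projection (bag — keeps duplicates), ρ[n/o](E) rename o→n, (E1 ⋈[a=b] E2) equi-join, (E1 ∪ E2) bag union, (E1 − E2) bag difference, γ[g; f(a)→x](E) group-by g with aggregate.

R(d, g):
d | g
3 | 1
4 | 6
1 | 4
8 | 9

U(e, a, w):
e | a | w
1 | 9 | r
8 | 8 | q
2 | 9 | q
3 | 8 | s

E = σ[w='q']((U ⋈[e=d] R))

σ filters on w, owned by the left side.
E' = (σ[w='q'](U) ⋈[e=d] R)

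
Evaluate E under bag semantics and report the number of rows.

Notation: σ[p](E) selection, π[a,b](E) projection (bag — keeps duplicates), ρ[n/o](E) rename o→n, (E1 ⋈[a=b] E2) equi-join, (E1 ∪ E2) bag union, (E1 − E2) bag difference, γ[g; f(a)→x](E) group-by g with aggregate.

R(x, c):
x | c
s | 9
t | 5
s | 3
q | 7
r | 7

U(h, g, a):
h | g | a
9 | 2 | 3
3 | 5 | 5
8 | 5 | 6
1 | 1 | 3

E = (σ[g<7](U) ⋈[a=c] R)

Per-node cardinality:
  U → 4
  σ[g<7](U) → 4
  R → 5
  (σ[g<7](U) ⋈[a=c] R) → 3

|E| = 3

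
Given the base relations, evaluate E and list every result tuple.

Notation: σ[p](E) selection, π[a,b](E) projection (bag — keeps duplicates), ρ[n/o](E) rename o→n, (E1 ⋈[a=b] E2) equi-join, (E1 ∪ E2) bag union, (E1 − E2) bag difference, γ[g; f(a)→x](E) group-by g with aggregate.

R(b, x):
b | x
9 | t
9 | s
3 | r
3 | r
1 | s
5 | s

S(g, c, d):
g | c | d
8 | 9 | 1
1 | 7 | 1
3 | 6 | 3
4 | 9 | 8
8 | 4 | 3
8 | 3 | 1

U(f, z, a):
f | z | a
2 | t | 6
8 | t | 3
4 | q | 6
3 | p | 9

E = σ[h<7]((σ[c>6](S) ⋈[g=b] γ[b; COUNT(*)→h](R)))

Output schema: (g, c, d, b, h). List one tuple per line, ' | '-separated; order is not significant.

Subexpression sizes:
  S → 6
  σ[c>6](S) → 3
  R → 6
  γ[b; COUNT(*)→h](R) → 4
  (σ[c>6](S) ⋈[g=b] γ[b; COUNT(*)→h](R)) → 1
  σ[h<7]((σ[c>6](S) ⋈[g=b] γ[b; COUNT(*)→h](R))) → 1

== RESULT ==
g | c | d | b | h
1 | 7 | 1 | 1 | 1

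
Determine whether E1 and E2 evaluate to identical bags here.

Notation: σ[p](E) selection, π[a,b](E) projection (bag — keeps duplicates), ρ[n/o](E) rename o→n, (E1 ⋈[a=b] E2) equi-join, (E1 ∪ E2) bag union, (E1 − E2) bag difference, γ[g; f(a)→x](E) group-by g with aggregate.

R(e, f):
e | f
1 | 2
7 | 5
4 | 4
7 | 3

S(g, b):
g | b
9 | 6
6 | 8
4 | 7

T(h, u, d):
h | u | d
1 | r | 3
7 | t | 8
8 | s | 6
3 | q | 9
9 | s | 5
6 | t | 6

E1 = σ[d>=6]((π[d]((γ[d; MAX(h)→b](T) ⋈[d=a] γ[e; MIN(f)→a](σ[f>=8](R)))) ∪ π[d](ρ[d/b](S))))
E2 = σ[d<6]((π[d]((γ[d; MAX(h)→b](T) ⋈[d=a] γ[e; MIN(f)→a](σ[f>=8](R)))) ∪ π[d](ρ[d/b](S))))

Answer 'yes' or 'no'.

E1 stepwise |·|:
  T → 6
  γ[d; MAX(h)→b](T) → 5
  R → 4
  σ[f>=8](R) → 0
  γ[e; MIN(f)→a](σ[f>=8](R)) → 0
  (γ[d; MAX(h)→b](T) ⋈[d=a] γ[e; MIN(f)→a](σ[f>=8](R))) → 0
  π[d]((γ[d; MAX(h)→b](T) ⋈[d=a] γ[e; MIN(f)→a](σ[f>=8](R)))) → 0
  S → 3
  ρ[d/b](S) → 3
  π[d](ρ[d/b](S)) → 3
  (π[d]((γ[d; MAX(h)→b](T) ⋈[d=a] γ[e; MIN(f)→a](σ[f>=8](R)))) ∪ π[d](ρ[d/b](S))) → 3
  σ[d>=6]((π[d]((γ[d; MAX(h)→b](T) ⋈[d=a] γ[e; MIN(f)→a](σ[f>=8](R)))) ∪ π[d](ρ[d/b](S)))) → 3
E2 stepwise |·|:
  T → 6
  γ[d; MAX(h)→b](T) → 5
  R → 4
  σ[f>=8](R) → 0
  γ[e; MIN(f)→a](σ[f>=8](R)) → 0
  (γ[d; MAX(h)→b](T) ⋈[d=a] γ[e; MIN(f)→a](σ[f>=8](R))) → 0
  π[d]((γ[d; MAX(h)→b](T) ⋈[d=a] γ[e; MIN(f)→a](σ[f>=8](R)))) → 0
  S → 3
  ρ[d/b](S) → 3
  π[d](ρ[d/b](S)) → 3
  (π[d]((γ[d; MAX(h)→b](T) ⋈[d=a] γ[e; MIN(f)→a](σ[f>=8](R)))) ∪ π[d](ρ[d/b](S))) → 3
  σ[d<6]((π[d]((γ[d; MAX(h)→b](T) ⋈[d=a] γ[e; MIN(f)→a](σ[f>=8](R)))) ∪ π[d](ρ[d/b](S)))) → 0

E1 result:
d
6
7
8
E2 result:
d
(0 rows)
Witness: (6,) appears 1× in E1 but 0× in E2.

no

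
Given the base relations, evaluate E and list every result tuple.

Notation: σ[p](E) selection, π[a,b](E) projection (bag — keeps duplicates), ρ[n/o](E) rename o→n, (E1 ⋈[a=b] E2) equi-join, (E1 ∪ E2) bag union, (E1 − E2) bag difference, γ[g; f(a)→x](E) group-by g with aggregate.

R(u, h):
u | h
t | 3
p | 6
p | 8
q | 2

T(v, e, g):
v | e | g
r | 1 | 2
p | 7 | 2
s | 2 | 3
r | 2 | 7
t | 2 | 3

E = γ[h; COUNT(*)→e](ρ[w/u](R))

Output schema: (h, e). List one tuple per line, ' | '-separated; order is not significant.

Subexpression sizes:
  R → 4
  ρ[w/u](R) → 4
  γ[h; COUNT(*)→e](ρ[w/u](R)) → 4

== RESULT ==
h | e
2 | 1
3 | 1
6 | 1
8 | 1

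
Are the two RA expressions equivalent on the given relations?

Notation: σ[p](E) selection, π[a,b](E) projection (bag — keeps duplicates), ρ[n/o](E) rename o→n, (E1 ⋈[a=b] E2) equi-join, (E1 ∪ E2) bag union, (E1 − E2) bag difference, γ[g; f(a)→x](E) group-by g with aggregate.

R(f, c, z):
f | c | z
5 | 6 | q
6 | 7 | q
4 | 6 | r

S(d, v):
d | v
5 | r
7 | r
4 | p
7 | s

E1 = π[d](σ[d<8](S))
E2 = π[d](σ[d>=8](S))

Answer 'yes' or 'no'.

E1 per-node cardinality:
  S → 4
  σ[d<8](S) → 4
  π[d](σ[d<8](S)) → 4
E2 per-node cardinality:
  S → 4
  σ[d>=8](S) → 0
  π[d](σ[d>=8](S)) → 0

E1 result:
d
4
5
7
7
E2 result:
d
(0 rows)
Witness: (7,) appears 2× in E1 but 0× in E2.

no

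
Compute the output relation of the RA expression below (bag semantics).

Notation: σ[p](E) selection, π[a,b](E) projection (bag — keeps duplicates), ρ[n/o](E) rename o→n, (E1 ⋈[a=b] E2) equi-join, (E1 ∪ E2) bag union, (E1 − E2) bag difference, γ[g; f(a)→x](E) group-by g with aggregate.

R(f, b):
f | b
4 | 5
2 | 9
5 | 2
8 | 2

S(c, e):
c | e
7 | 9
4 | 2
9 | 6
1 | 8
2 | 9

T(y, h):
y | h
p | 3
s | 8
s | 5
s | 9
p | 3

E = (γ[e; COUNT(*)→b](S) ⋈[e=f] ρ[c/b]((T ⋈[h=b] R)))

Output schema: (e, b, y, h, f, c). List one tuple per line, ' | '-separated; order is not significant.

Per-node cardinality:
  S → 5
  γ[e; COUNT(*)→b](S) → 4
  T → 5
  R → 4
  (T ⋈[h=b] R) → 2
  ρ[c/b]((T ⋈[h=b] R)) → 2
  (γ[e; COUNT(*)→b](S) ⋈[e=f] ρ[c/b]((T ⋈[h=b] R))) → 1

== RESULT ==
e | b | y | h | f | c
2 | 1 | s | 9 | 2 | 9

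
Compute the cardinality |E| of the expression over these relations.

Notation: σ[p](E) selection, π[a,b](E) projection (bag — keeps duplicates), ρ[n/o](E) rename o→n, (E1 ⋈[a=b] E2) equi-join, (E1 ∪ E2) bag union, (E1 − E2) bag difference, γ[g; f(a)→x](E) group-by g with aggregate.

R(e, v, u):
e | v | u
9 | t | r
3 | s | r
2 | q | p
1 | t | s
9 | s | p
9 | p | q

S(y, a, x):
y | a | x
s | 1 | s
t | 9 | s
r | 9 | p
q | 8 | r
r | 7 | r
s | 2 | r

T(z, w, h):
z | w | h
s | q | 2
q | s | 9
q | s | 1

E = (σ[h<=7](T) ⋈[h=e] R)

Stepwise |·|:
  T → 3
  σ[h<=7](T) → 2
  R → 6
  (σ[h<=7](T) ⋈[h=e] R) → 2

|E| = 2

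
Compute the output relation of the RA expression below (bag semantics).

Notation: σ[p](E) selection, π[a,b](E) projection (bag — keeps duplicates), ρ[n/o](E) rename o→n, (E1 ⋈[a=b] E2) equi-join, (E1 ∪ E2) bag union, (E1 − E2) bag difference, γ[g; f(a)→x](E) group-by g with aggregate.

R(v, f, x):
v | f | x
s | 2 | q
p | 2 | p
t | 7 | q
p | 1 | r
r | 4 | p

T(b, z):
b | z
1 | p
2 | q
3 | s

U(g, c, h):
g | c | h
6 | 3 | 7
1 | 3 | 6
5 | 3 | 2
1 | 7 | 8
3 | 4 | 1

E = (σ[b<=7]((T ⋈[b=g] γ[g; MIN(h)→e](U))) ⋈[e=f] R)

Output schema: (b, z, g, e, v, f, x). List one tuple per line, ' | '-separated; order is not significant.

Row counts bottom-up:
  T → 3
  U → 5
  γ[g; MIN(h)→e](U) → 4
  (T ⋈[b=g] γ[g; MIN(h)→e](U)) → 2
  σ[b<=7]((T ⋈[b=g] γ[g; MIN(h)→e](U))) → 2
  R → 5
  (σ[b<=7]((T ⋈[b=g] γ[g; MIN(h)→e](U))) ⋈[e=f] R) → 1

== RESULT ==
b | z | g | e | v | f | x
3 | s | 3 | 1 | p | 1 | r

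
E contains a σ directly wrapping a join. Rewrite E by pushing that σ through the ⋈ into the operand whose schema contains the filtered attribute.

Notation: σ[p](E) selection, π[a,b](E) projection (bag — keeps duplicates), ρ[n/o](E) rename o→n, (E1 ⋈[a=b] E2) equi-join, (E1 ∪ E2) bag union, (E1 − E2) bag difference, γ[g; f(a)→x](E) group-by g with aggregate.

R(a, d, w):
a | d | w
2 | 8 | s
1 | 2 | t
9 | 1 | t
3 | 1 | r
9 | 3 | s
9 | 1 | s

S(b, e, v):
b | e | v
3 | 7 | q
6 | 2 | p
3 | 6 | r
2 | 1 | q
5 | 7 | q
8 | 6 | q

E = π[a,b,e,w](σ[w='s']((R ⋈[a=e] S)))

σ filters on w, owned by the left side.
E' = π[a,b,e,w]((σ[w='s'](R) ⋈[a=e] S))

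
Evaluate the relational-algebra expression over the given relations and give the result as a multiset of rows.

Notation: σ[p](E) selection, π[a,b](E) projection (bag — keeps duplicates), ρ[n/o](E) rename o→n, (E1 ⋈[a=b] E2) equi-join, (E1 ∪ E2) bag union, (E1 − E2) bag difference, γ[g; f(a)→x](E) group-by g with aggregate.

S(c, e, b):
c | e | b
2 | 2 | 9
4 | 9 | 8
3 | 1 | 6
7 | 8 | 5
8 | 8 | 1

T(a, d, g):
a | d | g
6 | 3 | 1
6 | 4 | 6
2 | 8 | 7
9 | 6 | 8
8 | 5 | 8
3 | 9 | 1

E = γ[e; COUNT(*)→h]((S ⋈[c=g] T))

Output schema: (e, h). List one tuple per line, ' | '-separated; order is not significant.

Subexpression sizes:
  S → 5
  T → 6
  (S ⋈[c=g] T) → 3
  γ[e; COUNT(*)→h]((S ⋈[c=g] T)) → 1

== RESULT ==
e | h
8 | 3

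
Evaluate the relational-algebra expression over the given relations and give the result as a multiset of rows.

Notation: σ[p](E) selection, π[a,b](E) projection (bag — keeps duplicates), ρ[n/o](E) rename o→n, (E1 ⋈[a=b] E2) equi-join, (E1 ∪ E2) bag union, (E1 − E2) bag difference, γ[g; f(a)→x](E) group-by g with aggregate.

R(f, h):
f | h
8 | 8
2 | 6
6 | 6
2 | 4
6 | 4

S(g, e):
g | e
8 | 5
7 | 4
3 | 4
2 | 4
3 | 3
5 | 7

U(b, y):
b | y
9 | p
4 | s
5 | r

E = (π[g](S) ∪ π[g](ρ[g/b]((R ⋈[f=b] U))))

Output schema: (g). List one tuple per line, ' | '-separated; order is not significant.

Row counts bottom-up:
  S → 6
  π[g](S) → 6
  R → 5
  U → 3
  (R ⋈[f=b] U) → 0
  ρ[g/b]((R ⋈[f=b] U)) → 0
  π[g](ρ[g/b]((R ⋈[f=b] U))) → 0
  (π[g](S) ∪ π[g](ρ[g/b]((R ⋈[f=b] U)))) → 6

== RESULT ==
g
2
3
3
5
7
8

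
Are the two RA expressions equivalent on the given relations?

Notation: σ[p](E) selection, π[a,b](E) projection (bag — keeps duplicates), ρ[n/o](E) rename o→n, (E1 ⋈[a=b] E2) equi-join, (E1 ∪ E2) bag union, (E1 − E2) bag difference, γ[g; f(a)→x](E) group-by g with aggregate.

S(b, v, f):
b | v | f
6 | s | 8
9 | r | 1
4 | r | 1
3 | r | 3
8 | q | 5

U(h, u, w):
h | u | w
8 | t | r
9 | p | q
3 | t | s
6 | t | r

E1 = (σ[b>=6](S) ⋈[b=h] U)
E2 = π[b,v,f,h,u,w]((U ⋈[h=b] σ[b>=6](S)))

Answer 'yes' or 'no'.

E1 row counts bottom-up:
  S → 5
  σ[b>=6](S) → 3
  U → 4
  (σ[b>=6](S) ⋈[b=h] U) → 3
E2 row counts bottom-up:
  U → 4
  S → 5
  σ[b>=6](S) → 3
  (U ⋈[h=b] σ[b>=6](S)) → 3
  π[b,v,f,h,u,w]((U ⋈[h=b] σ[b>=6](S))) → 3

E1 and E2 produce the same multiset:
b | v | f | h | u | w
6 | s | 8 | 6 | t | r
8 | q | 5 | 8 | t | r
9 | r | 1 | 9 | p | q

yes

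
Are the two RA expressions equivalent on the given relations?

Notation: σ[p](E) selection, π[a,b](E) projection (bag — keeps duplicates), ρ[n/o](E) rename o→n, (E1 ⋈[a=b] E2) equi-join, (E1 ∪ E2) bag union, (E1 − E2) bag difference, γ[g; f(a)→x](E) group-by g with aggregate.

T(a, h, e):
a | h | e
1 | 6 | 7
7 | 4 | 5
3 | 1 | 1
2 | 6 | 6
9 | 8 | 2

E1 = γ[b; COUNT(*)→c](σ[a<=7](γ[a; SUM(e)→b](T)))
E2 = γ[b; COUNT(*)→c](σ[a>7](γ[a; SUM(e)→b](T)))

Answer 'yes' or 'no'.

E1 per-node cardinality:
  T → 5
  γ[a; SUM(e)→b](T) → 5
  σ[a<=7](γ[a; SUM(e)→b](T)) → 4
  γ[b; COUNT(*)→c](σ[a<=7](γ[a; SUM(e)→b](T))) → 4
E2 per-node cardinality:
  T → 5
  γ[a; SUM(e)→b](T) → 5
  σ[a>7](γ[a; SUM(e)→b](T)) → 1
  γ[b; COUNT(*)→c](σ[a>7](γ[a; SUM(e)→b](T))) → 1

E1 result:
b | c
1 | 1
5 | 1
6 | 1
7 | 1
E2 result:
b | c
2 | 1
Witness: (7, 1) appears 1× in E1 but 0× in E2.

no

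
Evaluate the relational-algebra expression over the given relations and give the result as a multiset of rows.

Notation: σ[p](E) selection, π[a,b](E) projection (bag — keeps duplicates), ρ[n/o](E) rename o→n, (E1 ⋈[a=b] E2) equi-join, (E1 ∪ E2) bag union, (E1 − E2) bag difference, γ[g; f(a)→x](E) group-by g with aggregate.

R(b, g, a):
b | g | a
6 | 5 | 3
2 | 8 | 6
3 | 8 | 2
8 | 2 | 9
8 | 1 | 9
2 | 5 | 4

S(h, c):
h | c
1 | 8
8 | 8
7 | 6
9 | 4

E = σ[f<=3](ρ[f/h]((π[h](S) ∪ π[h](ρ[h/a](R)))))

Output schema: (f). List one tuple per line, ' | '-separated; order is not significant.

Subexpression sizes:
  S → 4
  π[h](S) → 4
  R → 6
  ρ[h/a](R) → 6
  π[h](ρ[h/a](R)) → 6
  (π[h](S) ∪ π[h](ρ[h/a](R))) → 10
  ρ[f/h]((π[h](S) ∪ π[h](ρ[h/a](R)))) → 10
  σ[f<=3](ρ[f/h]((π[h](S) ∪ π[h](ρ[h/a](R))))) → 3

== RESULT ==
f
1
2
3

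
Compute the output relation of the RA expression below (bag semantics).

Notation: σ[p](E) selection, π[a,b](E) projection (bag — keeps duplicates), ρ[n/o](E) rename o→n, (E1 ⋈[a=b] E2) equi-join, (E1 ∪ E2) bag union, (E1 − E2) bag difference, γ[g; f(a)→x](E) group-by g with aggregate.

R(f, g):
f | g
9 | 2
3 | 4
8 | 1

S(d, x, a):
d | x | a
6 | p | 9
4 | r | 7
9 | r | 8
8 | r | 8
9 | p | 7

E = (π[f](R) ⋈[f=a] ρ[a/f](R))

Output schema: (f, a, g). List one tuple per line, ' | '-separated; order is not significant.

Row counts bottom-up:
  R → 3
  π[f](R) → 3
  R → 3
  ρ[a/f](R) → 3
  (π[f](R) ⋈[f=a] ρ[a/f](R)) → 3

== RESULT ==
f | a | g
3 | 3 | 4
8 | 8 | 1
9 | 9 | 2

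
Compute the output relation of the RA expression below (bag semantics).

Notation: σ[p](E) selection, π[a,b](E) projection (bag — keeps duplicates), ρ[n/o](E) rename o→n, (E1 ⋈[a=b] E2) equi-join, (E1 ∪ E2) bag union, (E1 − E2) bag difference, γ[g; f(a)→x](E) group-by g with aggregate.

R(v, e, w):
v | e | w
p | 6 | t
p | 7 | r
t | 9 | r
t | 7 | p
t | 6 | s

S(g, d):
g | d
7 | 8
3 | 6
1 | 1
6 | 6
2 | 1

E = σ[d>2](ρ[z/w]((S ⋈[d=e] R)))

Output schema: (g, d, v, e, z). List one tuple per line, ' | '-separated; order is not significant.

Subexpression sizes:
  S → 5
  R → 5
  (S ⋈[d=e] R) → 4
  ρ[z/w]((S ⋈[d=e] R)) → 4
  σ[d>2](ρ[z/w]((S ⋈[d=e] R))) → 4

== RESULT ==
g | d | v | e | z
3 | 6 | p | 6 | t
3 | 6 | t | 6 | s
6 | 6 | p | 6 | t
6 | 6 | t | 6 | s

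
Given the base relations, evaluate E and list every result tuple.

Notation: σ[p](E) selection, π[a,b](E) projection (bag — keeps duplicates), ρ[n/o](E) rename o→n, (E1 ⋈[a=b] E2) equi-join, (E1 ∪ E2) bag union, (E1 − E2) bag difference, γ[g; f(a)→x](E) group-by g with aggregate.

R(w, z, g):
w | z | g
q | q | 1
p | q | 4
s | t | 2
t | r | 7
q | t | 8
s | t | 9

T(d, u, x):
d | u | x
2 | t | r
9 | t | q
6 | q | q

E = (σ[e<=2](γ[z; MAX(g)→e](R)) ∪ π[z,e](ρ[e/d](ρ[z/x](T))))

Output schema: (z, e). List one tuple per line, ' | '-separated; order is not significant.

Row counts bottom-up:
  R → 6
  γ[z; MAX(g)→e](R) → 3
  σ[e<=2](γ[z; MAX(g)→e](R)) → 0
  T → 3
  ρ[z/x](T) → 3
  ρ[e/d](ρ[z/x](T)) → 3
  π[z,e](ρ[e/d](ρ[z/x](T))) → 3
  (σ[e<=2](γ[z; MAX(g)→e](R)) ∪ π[z,e](ρ[e/d](ρ[z/x](T)))) → 3

== RESULT ==
z | e
q | 6
q | 9
r | 2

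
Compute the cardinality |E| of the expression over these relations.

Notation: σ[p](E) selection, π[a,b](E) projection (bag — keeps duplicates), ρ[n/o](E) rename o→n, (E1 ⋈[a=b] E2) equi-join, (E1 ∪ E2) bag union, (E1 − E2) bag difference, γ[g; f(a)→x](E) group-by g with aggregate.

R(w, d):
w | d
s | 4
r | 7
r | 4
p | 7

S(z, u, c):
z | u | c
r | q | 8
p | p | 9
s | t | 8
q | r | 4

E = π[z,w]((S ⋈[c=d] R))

Per-node cardinality:
  S → 4
  R → 4
  (S ⋈[c=d] R) → 2
  π[z,w]((S ⋈[c=d] R)) → 2

|E| = 2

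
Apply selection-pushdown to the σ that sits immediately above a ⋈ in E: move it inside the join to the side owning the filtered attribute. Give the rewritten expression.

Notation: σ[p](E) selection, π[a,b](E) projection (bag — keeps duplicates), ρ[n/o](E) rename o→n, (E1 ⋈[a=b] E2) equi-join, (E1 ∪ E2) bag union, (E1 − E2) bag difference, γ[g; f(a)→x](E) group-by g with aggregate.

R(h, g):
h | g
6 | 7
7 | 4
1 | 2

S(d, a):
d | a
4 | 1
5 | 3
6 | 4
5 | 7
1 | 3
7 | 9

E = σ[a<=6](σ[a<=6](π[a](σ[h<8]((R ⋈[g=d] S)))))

σ filters on h, owned by the left side.
E' = σ[a<=6](σ[a<=6](π[a]((σ[h<8](R) ⋈[g=d] S))))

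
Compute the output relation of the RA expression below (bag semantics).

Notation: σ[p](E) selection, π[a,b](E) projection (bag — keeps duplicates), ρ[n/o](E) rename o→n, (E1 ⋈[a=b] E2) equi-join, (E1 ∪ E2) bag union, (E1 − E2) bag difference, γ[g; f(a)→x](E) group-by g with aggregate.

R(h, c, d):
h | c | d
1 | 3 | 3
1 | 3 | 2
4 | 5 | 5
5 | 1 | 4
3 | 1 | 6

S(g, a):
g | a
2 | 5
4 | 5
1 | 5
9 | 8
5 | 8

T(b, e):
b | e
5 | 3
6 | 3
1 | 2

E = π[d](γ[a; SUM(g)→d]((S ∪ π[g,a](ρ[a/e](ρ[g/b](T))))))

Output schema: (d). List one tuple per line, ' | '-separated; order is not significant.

Subexpression sizes:
  S → 5
  T → 3
  ρ[g/b](T) → 3
  ρ[a/e](ρ[g/b](T)) → 3
  π[g,a](ρ[a/e](ρ[g/b](T))) → 3
  (S ∪ π[g,a](ρ[a/e](ρ[g/b](T)))) → 8
  γ[a; SUM(g)→d]((S ∪ π[g,a](ρ[a/e](ρ[g/b](T))))) → 4
  π[d](γ[a; SUM(g)→d]((S ∪ π[g,a](ρ[a/e](ρ[g/b](T)))))) → 4

== RESULT ==
d
1
7
11
14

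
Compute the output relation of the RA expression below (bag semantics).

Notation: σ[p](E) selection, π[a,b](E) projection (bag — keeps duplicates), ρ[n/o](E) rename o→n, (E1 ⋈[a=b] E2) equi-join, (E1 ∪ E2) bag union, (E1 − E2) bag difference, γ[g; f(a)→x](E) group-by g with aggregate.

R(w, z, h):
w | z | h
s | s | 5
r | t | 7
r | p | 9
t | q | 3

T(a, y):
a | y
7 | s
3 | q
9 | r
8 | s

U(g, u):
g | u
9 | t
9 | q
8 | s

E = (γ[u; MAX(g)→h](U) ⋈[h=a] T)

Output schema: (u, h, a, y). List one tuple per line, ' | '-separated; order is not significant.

Row counts bottom-up:
  U → 3
  γ[u; MAX(g)→h](U) → 3
  T → 4
  (γ[u; MAX(g)→h](U) ⋈[h=a] T) → 3

== RESULT ==
u | h | a | y
q | 9 | 9 | r
s | 8 | 8 | s
t | 9 | 9 | r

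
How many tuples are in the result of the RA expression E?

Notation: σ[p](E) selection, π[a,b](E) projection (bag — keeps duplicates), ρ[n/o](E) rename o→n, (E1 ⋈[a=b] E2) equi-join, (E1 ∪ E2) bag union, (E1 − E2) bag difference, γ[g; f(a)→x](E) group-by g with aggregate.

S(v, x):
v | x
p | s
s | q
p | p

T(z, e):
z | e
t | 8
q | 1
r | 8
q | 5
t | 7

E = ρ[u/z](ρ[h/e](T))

Stepwise |·|:
  T → 5
  ρ[h/e](T) → 5
  ρ[u/z](ρ[h/e](T)) → 5

|E| = 5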